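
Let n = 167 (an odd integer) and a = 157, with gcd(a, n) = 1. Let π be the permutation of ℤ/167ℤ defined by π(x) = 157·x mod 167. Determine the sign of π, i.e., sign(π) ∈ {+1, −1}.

+1

Orbit of 87 under x↦157x: [87, 132, 16, 7, 97, 32, 14]… (length divides ord_167(157)).
π_157 has 3 disjoint cycles with lengths [83, 83, 1] on {0,…,166}.
Σ(ℓ_i−1) = 167−3 = 164; sign = (−1)^164 = +1.
(157|167)_J = +1 (Zolotarev's lemma cross-check).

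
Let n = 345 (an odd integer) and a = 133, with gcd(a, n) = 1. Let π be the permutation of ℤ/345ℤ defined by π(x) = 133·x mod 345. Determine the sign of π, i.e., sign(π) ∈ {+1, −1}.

-1

Start at x=52: 52 → 16 → 58 → 124 → 277 → 271 → 163 → … (one orbit).
18 cycles of lengths [44, 44, 44, 44, 44, 44, 11, 11, 11, 11, 11, 11, 4, 4, 4, 1, 1, 1].
With 18 cycles on 345 points, sign = (−1)^{345−18} = -1.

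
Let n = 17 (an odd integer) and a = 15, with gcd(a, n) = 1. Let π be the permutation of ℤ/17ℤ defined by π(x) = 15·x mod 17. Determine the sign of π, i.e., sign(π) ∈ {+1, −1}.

Start at x=4: 4 → 9 → 16 → 2 → 13 → 8 → 1 → … (one orbit).
Cycle lengths of π_15 on ℤ/17ℤ: [8, 8, 1]; 3 cycles in total.
3 cycles on 17: each ℓ→(−1)^(ℓ−1), product (−1)^14 = +1.
Via Zolotarev, sign(π_{15}) = (15|17) = +1.

+1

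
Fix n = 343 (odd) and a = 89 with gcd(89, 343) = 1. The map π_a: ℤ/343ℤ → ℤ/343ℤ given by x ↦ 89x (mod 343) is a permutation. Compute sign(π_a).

-1

Orbit of 226 under x↦89x: [226, 220, 29, 180, 242, 272, 198]… (length divides ord_343(89)).
Cycle lengths of π_89 on ℤ/343ℤ: [294, 42, 6, 1]; 4 cycles in total.
n − c = 343 − 4 = 339; sign = (−1)^339 = -1.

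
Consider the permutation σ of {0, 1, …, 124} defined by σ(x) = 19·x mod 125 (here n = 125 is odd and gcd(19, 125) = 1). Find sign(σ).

+1

Start at x=59: 59 → 121 → 49 → 56 → 64 → 91 → 104 → … (one orbit).
The orbit structure of x ↦ 19x mod 125: 7 orbits of sizes [50, 50, 10, 10, 2, 2, 1].
7 cycles on 125: each ℓ→(−1)^(ℓ−1), product (−1)^118 = +1.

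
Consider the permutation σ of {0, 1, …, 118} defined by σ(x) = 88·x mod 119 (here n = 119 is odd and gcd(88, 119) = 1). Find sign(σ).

-1

Trace 39: π^k(39) = [39, 100, 113, 67, 65, 8, 109] for k=0..6.
Cycle lengths of π_88 on ℤ/119ℤ: [48, 48, 16, 3, 3, 1]; 6 cycles in total.
With 6 cycles on 119 points, sign = (−1)^{119−6} = -1.
Check: (88/119) = -1 by Zolotarev.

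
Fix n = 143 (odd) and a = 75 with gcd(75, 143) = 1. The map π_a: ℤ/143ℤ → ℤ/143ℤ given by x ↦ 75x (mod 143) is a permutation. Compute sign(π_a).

+1

Start at x=27: 27 → 23 → 9 → 103 → 3 → 82 → 1 → … (one orbit).
π_75 has 9 disjoint cycles with lengths [30, 30, 30, 30, 6, 6, 5, 5, 1] on {0,…,142}.
Σ(ℓ_i−1) = 143−9 = 134; sign = (−1)^134 = +1.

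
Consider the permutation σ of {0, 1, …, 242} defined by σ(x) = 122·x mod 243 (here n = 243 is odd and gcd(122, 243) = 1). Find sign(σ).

-1

Start at x=58: 58 → 29 → 136 → 68 → 34 → 17 → 130 → … (one orbit).
Decompose π into cycles: lengths [162, 54, 18, 6, 2, 1] (6 cycles, including the fixed point 0).
6 cycles on 243: each ℓ→(−1)^(ℓ−1), product (−1)^237 = -1.
The Jacobi symbol (122|243) = -1 (Zolotarev) agrees.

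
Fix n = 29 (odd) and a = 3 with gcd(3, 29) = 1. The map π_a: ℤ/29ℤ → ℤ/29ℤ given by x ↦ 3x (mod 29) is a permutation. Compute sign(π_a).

-1

Trace 11: π^k(11) = [11, 4, 12, 7, 21, 5, 15] for k=0..6.
The orbit structure of x ↦ 3x mod 29: 2 orbits of sizes [28, 1].
sign(π) = (−1)^{n − #cycles} = (−1)^{29−2} = (−1)^27 = -1.
Check: (3/29) = -1 by Zolotarev.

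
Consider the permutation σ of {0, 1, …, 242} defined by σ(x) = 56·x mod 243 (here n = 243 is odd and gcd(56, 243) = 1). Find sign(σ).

-1

Trace 10: π^k(10) = [10, 74, 13, 242, 187, 23, 73] for k=0..6.
Cycle lengths of π_56 on ℤ/243ℤ: [162, 54, 18, 6, 2, 1]; 6 cycles in total.
sign(π) = (−1)^{n − #cycles} = (−1)^{243−6} = (−1)^237 = -1.
(56|243)_J = -1 (Zolotarev's lemma cross-check).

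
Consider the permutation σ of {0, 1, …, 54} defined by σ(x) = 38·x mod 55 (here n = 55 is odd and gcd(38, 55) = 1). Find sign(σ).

Start at x=42: 42 → 1 → 38 → 14 → 37 → 31 → 23 → … (one orbit).
Cycle type of π: 20×2 + 5×2 + 4 + 1; total 6 cycles.
With 6 cycles on 55 points, sign = (−1)^{55−6} = -1.

-1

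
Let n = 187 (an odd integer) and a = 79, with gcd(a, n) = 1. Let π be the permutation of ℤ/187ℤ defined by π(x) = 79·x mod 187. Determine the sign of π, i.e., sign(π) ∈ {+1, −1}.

Trace 7: π^k(7) = [7, 179, 116, 1, 79, 70, 107] for k=0..6.
π_79 has 5 disjoint cycles with lengths [80, 80, 16, 10, 1] on {0,…,186}.
n − c = 187 − 5 = 182; sign = (−1)^182 = +1.

+1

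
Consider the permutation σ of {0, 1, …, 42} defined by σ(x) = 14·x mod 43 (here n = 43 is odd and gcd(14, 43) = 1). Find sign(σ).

Trace 36: π^k(36) = [36, 31, 4, 13, 10, 11, 25] for k=0..6.
Decompose π into cycles: lengths [21, 21, 1] (3 cycles, including the fixed point 0).
sign(π) = (−1)^{n − #cycles} = (−1)^{43−3} = (−1)^40 = +1.

+1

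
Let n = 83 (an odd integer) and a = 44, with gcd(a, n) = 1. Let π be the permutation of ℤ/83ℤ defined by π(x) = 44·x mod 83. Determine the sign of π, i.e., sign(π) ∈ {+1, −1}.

Trace 68: π^k(68) = [68, 4, 10, 25, 21, 11, 69] for k=0..6.
Cycle type of π: 41×2 + 1; total 3 cycles.
3 cycles on 83: each ℓ→(−1)^(ℓ−1), product (−1)^80 = +1.

+1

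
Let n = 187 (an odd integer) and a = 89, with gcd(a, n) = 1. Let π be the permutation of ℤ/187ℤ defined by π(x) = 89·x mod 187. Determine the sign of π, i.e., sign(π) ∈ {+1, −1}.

+1

Orbit of 67 under x↦89x: [67, 166, 1, 89]… (length divides ord_187(89)).
Cycle type of π: 4×44 + 1×11; total 55 cycles.
With 55 cycles on 187 points, sign = (−1)^{187−55} = +1.
Check: (89/187) = +1 by Zolotarev.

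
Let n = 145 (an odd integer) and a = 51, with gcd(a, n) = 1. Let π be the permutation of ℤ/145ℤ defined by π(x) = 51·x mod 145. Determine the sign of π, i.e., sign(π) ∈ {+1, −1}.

+1

Trace 86: π^k(86) = [86, 36, 96, 111, 6, 16, 91] for k=0..6.
π_51 has 15 disjoint cycles with lengths [14, 14, 14, 14, 14, 14, 14, 14, 14, 14, 1, 1, 1, 1, 1] on {0,…,144}.
15 cycles on 145: each ℓ→(−1)^(ℓ−1), product (−1)^130 = +1.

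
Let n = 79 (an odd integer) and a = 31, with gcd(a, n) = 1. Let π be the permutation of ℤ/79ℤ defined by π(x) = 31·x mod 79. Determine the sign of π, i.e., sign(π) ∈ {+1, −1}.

Trace 38: π^k(38) = [38, 72, 20, 67, 23, 2, 62] for k=0..6.
Decompose π into cycles: lengths [39, 39, 1] (3 cycles, including the fixed point 0).
3 cycles on 79: each ℓ→(−1)^(ℓ−1), product (−1)^76 = +1.
Via Zolotarev, sign(π_{31}) = (31|79) = +1.

+1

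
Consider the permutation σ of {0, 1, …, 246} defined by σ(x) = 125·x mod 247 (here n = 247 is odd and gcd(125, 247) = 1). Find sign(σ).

-1

Trace 1: π^k(1) = [1, 125, 64, 96, 144, 216, 77] for k=0..6.
Cycle lengths of π_125 on ℤ/247ℤ: [12, 12, 12, 12, 12, 12, 12, 12, 12, 12, 12, 12, 12, 12, 12, 12, 12, 12, 4, 4, 4, 3, 3, 3, 3, 3, 3, 1]; 28 cycles in total.
n − c = 247 − 28 = 219; sign = (−1)^219 = -1.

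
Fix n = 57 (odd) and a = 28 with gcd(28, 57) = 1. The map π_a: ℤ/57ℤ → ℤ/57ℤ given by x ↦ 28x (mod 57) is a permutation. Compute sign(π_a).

+1

Start at x=28: 28 → 43 → 7 → 25 → 16 → 49 → 4 → … (one orbit).
Cycle type of π: 9×6 + 1×3; total 9 cycles.
57 − 9 = 48 transpositions; sign(π) = (−1)^48 = +1.
Check: (28/57) = +1 by Zolotarev.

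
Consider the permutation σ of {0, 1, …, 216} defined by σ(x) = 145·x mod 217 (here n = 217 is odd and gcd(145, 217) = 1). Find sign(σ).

Start at x=190: 190 → 208 → 214 → 216 → 72 → 24 → 8 → … (one orbit).
Cycle lengths of π_145 on ℤ/217ℤ: [30, 30, 30, 30, 30, 30, 30, 6, 1]; 9 cycles in total.
9 cycles on 217: each ℓ→(−1)^(ℓ−1), product (−1)^208 = +1.
Check: (145/217) = +1 by Zolotarev.

+1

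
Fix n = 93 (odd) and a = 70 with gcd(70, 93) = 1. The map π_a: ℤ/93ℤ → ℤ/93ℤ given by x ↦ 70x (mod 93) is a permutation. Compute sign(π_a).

+1

Orbit of 70 under x↦70x: [70, 64, 16, 4, 1]… (length divides ord_93(70)).
Cycle lengths of π_70 on ℤ/93ℤ: [5, 5, 5, 5, 5, 5, 5, 5, 5, 5, 5, 5, 5, 5, 5, 5, 5, 5, 1, 1, 1]; 21 cycles in total.
Σ(ℓ_i−1) = 93−21 = 72; sign = (−1)^72 = +1.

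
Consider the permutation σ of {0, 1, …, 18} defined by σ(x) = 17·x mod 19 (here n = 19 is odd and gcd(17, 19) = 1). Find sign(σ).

Start at x=11: 11 → 16 → 6 → 7 → 5 → 9 → 1 → … (one orbit).
The orbit structure of x ↦ 17x mod 19: 3 orbits of sizes [9, 9, 1].
n − c = 19 − 3 = 16; sign = (−1)^16 = +1.

+1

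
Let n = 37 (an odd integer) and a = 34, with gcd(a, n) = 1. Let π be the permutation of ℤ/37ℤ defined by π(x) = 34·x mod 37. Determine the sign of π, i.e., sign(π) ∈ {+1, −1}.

Orbit of 1 under x↦34x: [1, 34, 9, 10, 7, 16, 26]… (length divides ord_37(34)).
5 cycles of lengths [9, 9, 9, 9, 1].
With 5 cycles on 37 points, sign = (−1)^{37−5} = +1.

+1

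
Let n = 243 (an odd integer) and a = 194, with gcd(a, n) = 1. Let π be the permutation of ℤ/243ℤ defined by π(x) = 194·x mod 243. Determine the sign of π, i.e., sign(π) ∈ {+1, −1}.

Trace 41: π^k(41) = [41, 178, 26, 184, 218, 10, 239] for k=0..6.
Cycle type of π: 162 + 54 + 18 + 6 + 2 + 1; total 6 cycles.
With 6 cycles on 243 points, sign = (−1)^{243−6} = -1.

-1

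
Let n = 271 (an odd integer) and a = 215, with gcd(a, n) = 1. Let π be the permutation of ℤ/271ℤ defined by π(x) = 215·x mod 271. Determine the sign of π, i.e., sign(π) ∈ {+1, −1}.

-1

Orbit of 117 under x↦215x: [117, 223, 249, 148, 113, 176, 171]… (length divides ord_271(215)).
2 cycles of lengths [270, 1].
Σ(ℓ_i−1) = 271−2 = 269; sign = (−1)^269 = -1.
Via Zolotarev, sign(π_{215}) = (215|271) = -1.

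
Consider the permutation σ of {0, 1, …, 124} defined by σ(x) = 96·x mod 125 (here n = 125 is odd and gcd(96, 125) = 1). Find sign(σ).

Start at x=106: 106 → 51 → 21 → 16 → 36 → 81 → 26 → … (one orbit).
Decompose π into cycles: lengths [25, 25, 25, 25, 5, 5, 5, 5, 1, 1, 1, 1, 1] (13 cycles, including the fixed point 0).
13 cycles on 125: each ℓ→(−1)^(ℓ−1), product (−1)^112 = +1.
(96|125)_J = +1 (Zolotarev's lemma cross-check).

+1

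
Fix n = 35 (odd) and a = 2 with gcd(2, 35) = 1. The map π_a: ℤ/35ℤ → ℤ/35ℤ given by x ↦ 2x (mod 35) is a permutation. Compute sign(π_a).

Orbit of 8 under x↦2x: [8, 16, 32, 29, 23, 11, 22]… (length divides ord_35(2)).
π_2 has 6 disjoint cycles with lengths [12, 12, 4, 3, 3, 1] on {0,…,34}.
6 cycles on 35: each ℓ→(−1)^(ℓ−1), product (−1)^29 = -1.

-1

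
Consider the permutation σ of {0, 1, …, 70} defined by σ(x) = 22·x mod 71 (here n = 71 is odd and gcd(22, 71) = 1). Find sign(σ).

-1

Start at x=20: 20 → 14 → 24 → 31 → 43 → 23 → 9 → … (one orbit).
π_22 has 2 disjoint cycles with lengths [70, 1] on {0,…,70}.
71 − 2 = 69 transpositions; sign(π) = (−1)^69 = -1.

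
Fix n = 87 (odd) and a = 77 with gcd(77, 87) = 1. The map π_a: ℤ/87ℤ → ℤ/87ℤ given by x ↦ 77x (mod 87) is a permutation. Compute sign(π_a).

+1

Start at x=77: 77 → 13 → 44 → 82 → 50 → 22 → 41 → … (one orbit).
Decompose π into cycles: lengths [28, 28, 28, 2, 1] (5 cycles, including the fixed point 0).
Σ(ℓ_i−1) = 87−5 = 82; sign = (−1)^82 = +1.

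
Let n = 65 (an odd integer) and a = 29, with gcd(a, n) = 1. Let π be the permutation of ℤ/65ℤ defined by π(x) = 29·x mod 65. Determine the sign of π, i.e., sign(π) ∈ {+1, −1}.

+1

Trace 9: π^k(9) = [9, 1, 29, 61, 14, 16] for k=0..5.
Decompose π into cycles: lengths [6, 6, 6, 6, 6, 6, 6, 6, 3, 3, 3, 3, 2, 2, 1] (15 cycles, including the fixed point 0).
Σ(ℓ_i−1) = 65−15 = 50; sign = (−1)^50 = +1.
Check: (29/65) = +1 by Zolotarev.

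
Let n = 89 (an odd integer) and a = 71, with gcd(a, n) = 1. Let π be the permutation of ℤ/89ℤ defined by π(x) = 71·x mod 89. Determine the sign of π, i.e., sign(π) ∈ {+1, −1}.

+1

Start at x=4: 4 → 17 → 50 → 79 → 2 → 53 → 25 → … (one orbit).
Decompose π into cycles: lengths [44, 44, 1] (3 cycles, including the fixed point 0).
Σ(ℓ_i−1) = 89−3 = 86; sign = (−1)^86 = +1.
The Jacobi symbol (71|89) = +1 (Zolotarev) agrees.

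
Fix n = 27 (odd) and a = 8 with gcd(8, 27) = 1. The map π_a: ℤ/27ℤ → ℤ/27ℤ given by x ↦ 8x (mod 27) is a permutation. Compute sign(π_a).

Trace 19: π^k(19) = [19, 17, 1, 8, 10, 26] for k=0..5.
The orbit structure of x ↦ 8x mod 27: 8 orbits of sizes [6, 6, 6, 2, 2, 2, 2, 1].
With 8 cycles on 27 points, sign = (−1)^{27−8} = -1.
Zolotarev: (8|27) = -1, matching the cycle-count sign.

-1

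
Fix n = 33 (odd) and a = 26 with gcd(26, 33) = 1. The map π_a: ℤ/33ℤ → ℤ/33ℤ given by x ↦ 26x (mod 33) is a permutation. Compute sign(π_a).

Trace 23: π^k(23) = [23, 4, 5, 31, 14, 1, 26] for k=0..6.
The orbit structure of x ↦ 26x mod 33: 6 orbits of sizes [10, 10, 5, 5, 2, 1].
With 6 cycles on 33 points, sign = (−1)^{33−6} = -1.
(26|33)_J = -1 (Zolotarev's lemma cross-check).

-1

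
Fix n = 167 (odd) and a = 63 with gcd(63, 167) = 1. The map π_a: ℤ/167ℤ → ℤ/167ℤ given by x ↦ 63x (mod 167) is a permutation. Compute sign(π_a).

Orbit of 88 under x↦63x: [88, 33, 75, 49, 81, 93, 14]… (length divides ord_167(63)).
Cycle lengths of π_63 on ℤ/167ℤ: [83, 83, 1]; 3 cycles in total.
Σ(ℓ_i−1) = 167−3 = 164; sign = (−1)^164 = +1.
The Jacobi symbol (63|167) = +1 (Zolotarev) agrees.

+1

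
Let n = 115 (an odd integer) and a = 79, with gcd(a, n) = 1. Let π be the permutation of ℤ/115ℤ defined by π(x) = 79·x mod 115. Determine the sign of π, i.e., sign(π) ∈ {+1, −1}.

Start at x=19: 19 → 6 → 14 → 71 → 89 → 16 → 114 → … (one orbit).
Decompose π into cycles: lengths [22, 22, 22, 22, 22, 2, 2, 1] (8 cycles, including the fixed point 0).
sign(π) = (−1)^{n − #cycles} = (−1)^{115−8} = (−1)^107 = -1.
The Jacobi symbol (79|115) = -1 (Zolotarev) agrees.

-1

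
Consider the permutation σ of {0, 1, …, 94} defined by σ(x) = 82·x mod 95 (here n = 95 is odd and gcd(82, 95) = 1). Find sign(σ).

-1

Start at x=39: 39 → 63 → 36 → 7 → 4 → 43 → 11 → … (one orbit).
The orbit structure of x ↦ 82x mod 95: 6 orbits of sizes [36, 36, 9, 9, 4, 1].
n − c = 95 − 6 = 89; sign = (−1)^89 = -1.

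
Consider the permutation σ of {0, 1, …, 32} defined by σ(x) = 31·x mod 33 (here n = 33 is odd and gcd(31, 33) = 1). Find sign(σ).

+1

Start at x=25: 25 → 16 → 1 → 31 → 4 → 25 (one orbit).
Cycle lengths of π_31 on ℤ/33ℤ: [5, 5, 5, 5, 5, 5, 1, 1, 1]; 9 cycles in total.
Σ(ℓ_i−1) = 33−9 = 24; sign = (−1)^24 = +1.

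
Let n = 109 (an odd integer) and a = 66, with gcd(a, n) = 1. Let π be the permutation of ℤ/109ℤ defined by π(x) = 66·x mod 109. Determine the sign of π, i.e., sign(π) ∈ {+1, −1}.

+1

Trace 75: π^k(75) = [75, 45, 27, 38, 1, 66, 105] for k=0..6.
Cycle lengths of π_66 on ℤ/109ℤ: [9, 9, 9, 9, 9, 9, 9, 9, 9, 9, 9, 9, 1]; 13 cycles in total.
13 cycles on 109: each ℓ→(−1)^(ℓ−1), product (−1)^96 = +1.
Zolotarev: (66|109) = +1, matching the cycle-count sign.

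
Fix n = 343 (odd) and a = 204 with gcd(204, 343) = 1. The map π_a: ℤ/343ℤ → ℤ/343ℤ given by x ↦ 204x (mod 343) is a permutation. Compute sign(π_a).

Orbit of 274 under x↦204x: [274, 330, 92, 246, 106, 15, 316]… (length divides ord_343(204)).
π_204 has 19 disjoint cycles with lengths [49, 49, 49, 49, 49, 49, 7, 7, 7, 7, 7, 7, 1, 1, 1, 1, 1, 1, 1] on {0,…,342}.
Σ(ℓ_i−1) = 343−19 = 324; sign = (−1)^324 = +1.
Check: (204/343) = +1 by Zolotarev.

+1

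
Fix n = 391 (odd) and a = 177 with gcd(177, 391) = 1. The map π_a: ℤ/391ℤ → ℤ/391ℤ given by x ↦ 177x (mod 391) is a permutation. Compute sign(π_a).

-1

Trace 75: π^k(75) = [75, 372, 156, 242, 215, 128, 369] for k=0..6.
π_177 has 6 disjoint cycles with lengths [176, 176, 16, 11, 11, 1] on {0,…,390}.
n − c = 391 − 6 = 385; sign = (−1)^385 = -1.
Zolotarev: (177|391) = -1, matching the cycle-count sign.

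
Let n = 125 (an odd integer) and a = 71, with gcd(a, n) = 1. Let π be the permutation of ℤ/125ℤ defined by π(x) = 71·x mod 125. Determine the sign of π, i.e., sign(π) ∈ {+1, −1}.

Orbit of 21 under x↦71x: [21, 116, 111, 6, 51, 121, 91]… (length divides ord_125(71)).
π_71 has 13 disjoint cycles with lengths [25, 25, 25, 25, 5, 5, 5, 5, 1, 1, 1, 1, 1] on {0,…,124}.
13 cycles on 125: each ℓ→(−1)^(ℓ−1), product (−1)^112 = +1.
Zolotarev: (71|125) = +1, matching the cycle-count sign.

+1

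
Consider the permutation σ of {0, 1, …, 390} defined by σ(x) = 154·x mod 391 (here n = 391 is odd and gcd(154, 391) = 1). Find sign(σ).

Orbit of 1 under x↦154x: [1, 154, 256, 324, 239, 52, 188]… (length divides ord_391(154)).
Decompose π into cycles: lengths [11, 11, 11, 11, 11, 11, 11, 11, 11, 11, 11, 11, 11, 11, 11, 11, 11, 11, 11, 11, 11, 11, 11, 11, 11, 11, 11, 11, 11, 11, 11, 11, 11, 11, 1, 1, 1, 1, 1, 1, 1, 1, 1, 1, 1, 1, 1, 1, 1, 1, 1] (51 cycles, including the fixed point 0).
Σ(ℓ_i−1) = 391−51 = 340; sign = (−1)^340 = +1.
The Jacobi symbol (154|391) = +1 (Zolotarev) agrees.

+1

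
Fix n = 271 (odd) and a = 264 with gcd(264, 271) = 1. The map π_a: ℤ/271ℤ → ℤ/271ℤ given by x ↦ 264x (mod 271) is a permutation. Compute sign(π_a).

-1

Orbit of 165 under x↦264x: [165, 200, 226, 44, 234, 259, 84]… (length divides ord_271(264)).
Cycle lengths of π_264 on ℤ/271ℤ: [270, 1]; 2 cycles in total.
n − c = 271 − 2 = 269; sign = (−1)^269 = -1.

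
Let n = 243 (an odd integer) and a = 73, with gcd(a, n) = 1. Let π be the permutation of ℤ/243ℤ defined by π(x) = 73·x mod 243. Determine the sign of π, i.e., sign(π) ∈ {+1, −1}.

+1

Orbit of 10 under x↦73x: [10, 1, 73, 226, 217, 46, 199]… (length divides ord_243(73)).
Decompose π into cycles: lengths [27, 27, 27, 27, 27, 27, 9, 9, 9, 9, 9, 9, 3, 3, 3, 3, 3, 3, 1, 1, 1, 1, 1, 1, 1, 1, 1] (27 cycles, including the fixed point 0).
243 − 27 = 216 transpositions; sign(π) = (−1)^216 = +1.
Check: (73/243) = +1 by Zolotarev.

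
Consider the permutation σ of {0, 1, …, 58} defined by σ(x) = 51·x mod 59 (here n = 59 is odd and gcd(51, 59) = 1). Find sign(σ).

Trace 51: π^k(51) = [51, 5, 19, 25, 36, 7, 3] for k=0..6.
The orbit structure of x ↦ 51x mod 59: 3 orbits of sizes [29, 29, 1].
With 3 cycles on 59 points, sign = (−1)^{59−3} = +1.
(51|59)_J = +1 (Zolotarev's lemma cross-check).

+1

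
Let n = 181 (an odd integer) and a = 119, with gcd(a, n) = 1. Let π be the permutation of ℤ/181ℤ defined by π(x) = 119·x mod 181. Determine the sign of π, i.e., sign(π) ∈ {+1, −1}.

+1

Orbit of 119 under x↦119x: [119, 43, 49, 39, 116, 48, 101]… (length divides ord_181(119)).
π_119 has 11 disjoint cycles with lengths [18, 18, 18, 18, 18, 18, 18, 18, 18, 18, 1] on {0,…,180}.
n − c = 181 − 11 = 170; sign = (−1)^170 = +1.
Via Zolotarev, sign(π_{119}) = (119|181) = +1.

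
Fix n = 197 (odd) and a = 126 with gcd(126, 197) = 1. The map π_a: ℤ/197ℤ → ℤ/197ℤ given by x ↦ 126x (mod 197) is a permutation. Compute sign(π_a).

-1

Trace 25: π^k(25) = [25, 195, 142, 162, 121, 77, 49] for k=0..6.
Decompose π into cycles: lengths [196, 1] (2 cycles, including the fixed point 0).
2 cycles on 197: each ℓ→(−1)^(ℓ−1), product (−1)^195 = -1.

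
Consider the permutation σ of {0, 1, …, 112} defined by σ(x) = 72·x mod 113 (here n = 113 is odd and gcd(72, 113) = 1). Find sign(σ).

+1

Orbit of 13 under x↦72x: [13, 32, 44, 4, 62, 57, 36]… (length divides ord_113(72)).
Decompose π into cycles: lengths [56, 56, 1] (3 cycles, including the fixed point 0).
Σ(ℓ_i−1) = 113−3 = 110; sign = (−1)^110 = +1.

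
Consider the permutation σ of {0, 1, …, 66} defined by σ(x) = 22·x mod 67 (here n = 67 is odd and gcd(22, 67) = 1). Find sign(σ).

Trace 14: π^k(14) = [14, 40, 9, 64, 1, 22, 15] for k=0..6.
7 cycles of lengths [11, 11, 11, 11, 11, 11, 1].
67 − 7 = 60 transpositions; sign(π) = (−1)^60 = +1.

+1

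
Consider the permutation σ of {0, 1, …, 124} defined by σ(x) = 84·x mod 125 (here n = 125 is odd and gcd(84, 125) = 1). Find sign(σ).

Trace 1: π^k(1) = [1, 84, 56, 79, 11, 49, 116] for k=0..6.
The orbit structure of x ↦ 84x mod 125: 7 orbits of sizes [50, 50, 10, 10, 2, 2, 1].
n − c = 125 − 7 = 118; sign = (−1)^118 = +1.
The Jacobi symbol (84|125) = +1 (Zolotarev) agrees.

+1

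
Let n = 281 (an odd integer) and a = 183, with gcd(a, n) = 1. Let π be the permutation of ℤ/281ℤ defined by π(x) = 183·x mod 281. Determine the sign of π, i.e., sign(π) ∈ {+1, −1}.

+1

Start at x=172: 172 → 4 → 170 → 200 → 70 → 165 → 128 → … (one orbit).
5 cycles of lengths [70, 70, 70, 70, 1].
With 5 cycles on 281 points, sign = (−1)^{281−5} = +1.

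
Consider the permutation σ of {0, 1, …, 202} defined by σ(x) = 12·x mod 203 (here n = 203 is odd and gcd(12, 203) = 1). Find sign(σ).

+1

Start at x=17: 17 → 1 → 12 → 144 → 104 → 30 → 157 → … (one orbit).
Decompose π into cycles: lengths [12, 12, 12, 12, 12, 12, 12, 12, 12, 12, 12, 12, 12, 12, 6, 4, 4, 4, 4, 4, 4, 4, 1] (23 cycles, including the fixed point 0).
Σ(ℓ_i−1) = 203−23 = 180; sign = (−1)^180 = +1.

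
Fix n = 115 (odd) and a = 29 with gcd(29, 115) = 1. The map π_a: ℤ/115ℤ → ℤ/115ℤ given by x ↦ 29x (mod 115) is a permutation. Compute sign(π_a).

Start at x=1: 1 → 29 → 36 → 9 → 31 → 94 → 81 → … (one orbit).
Cycle lengths of π_29 on ℤ/115ℤ: [22, 22, 22, 22, 11, 11, 2, 2, 1]; 9 cycles in total.
sign(π) = (−1)^{n − #cycles} = (−1)^{115−9} = (−1)^106 = +1.
Zolotarev: (29|115) = +1, matching the cycle-count sign.

+1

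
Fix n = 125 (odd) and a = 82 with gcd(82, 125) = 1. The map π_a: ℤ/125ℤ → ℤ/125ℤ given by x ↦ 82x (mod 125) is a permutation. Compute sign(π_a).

Orbit of 118 under x↦82x: [118, 51, 57, 49, 18, 101, 32]… (length divides ord_125(82)).
12 cycles of lengths [20, 20, 20, 20, 20, 4, 4, 4, 4, 4, 4, 1].
125 − 12 = 113 transpositions; sign(π) = (−1)^113 = -1.

-1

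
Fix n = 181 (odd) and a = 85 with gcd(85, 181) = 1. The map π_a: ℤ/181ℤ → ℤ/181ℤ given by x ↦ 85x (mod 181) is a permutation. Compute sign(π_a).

-1

Trace 155: π^k(155) = [155, 143, 28, 27, 123, 138, 146] for k=0..6.
π_85 has 2 disjoint cycles with lengths [180, 1] on {0,…,180}.
With 2 cycles on 181 points, sign = (−1)^{181−2} = -1.
Via Zolotarev, sign(π_{85}) = (85|181) = -1.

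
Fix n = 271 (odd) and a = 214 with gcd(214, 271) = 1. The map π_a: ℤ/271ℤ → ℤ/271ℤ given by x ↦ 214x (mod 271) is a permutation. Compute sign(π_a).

Start at x=242: 242 → 27 → 87 → 190 → 10 → 243 → 241 → … (one orbit).
The orbit structure of x ↦ 214x mod 271: 10 orbits of sizes [30, 30, 30, 30, 30, 30, 30, 30, 30, 1].
271 − 10 = 261 transpositions; sign(π) = (−1)^261 = -1.
The Jacobi symbol (214|271) = -1 (Zolotarev) agrees.

-1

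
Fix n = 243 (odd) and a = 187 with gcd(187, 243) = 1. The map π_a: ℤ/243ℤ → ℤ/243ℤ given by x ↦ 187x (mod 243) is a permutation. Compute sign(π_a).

+1

Start at x=160: 160 → 31 → 208 → 16 → 76 → 118 → 196 → … (one orbit).
The orbit structure of x ↦ 187x mod 243: 11 orbits of sizes [81, 81, 27, 27, 9, 9, 3, 3, 1, 1, 1].
11 cycles on 243: each ℓ→(−1)^(ℓ−1), product (−1)^232 = +1.
Zolotarev: (187|243) = +1, matching the cycle-count sign.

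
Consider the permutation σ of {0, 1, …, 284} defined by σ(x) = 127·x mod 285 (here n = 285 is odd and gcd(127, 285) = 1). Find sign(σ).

Start at x=193: 193 → 1 → 127 → 169 → 88 → 61 → 52 → … (one orbit).
π_127 has 15 disjoint cycles with lengths [36, 36, 36, 36, 36, 36, 18, 18, 18, 4, 4, 4, 1, 1, 1] on {0,…,284}.
Σ(ℓ_i−1) = 285−15 = 270; sign = (−1)^270 = +1.
The Jacobi symbol (127|285) = +1 (Zolotarev) agrees.

+1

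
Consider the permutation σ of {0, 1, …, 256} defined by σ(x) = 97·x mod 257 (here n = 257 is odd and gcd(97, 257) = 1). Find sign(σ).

-1

Orbit of 152 under x↦97x: [152, 95, 220, 9, 102, 128, 80]… (length divides ord_257(97)).
Cycle type of π: 256 + 1; total 2 cycles.
Σ(ℓ_i−1) = 257−2 = 255; sign = (−1)^255 = -1.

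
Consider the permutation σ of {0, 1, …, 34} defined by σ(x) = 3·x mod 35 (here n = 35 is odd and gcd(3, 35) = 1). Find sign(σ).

+1

Trace 16: π^k(16) = [16, 13, 4, 12, 1, 3, 9] for k=0..6.
Cycle lengths of π_3 on ℤ/35ℤ: [12, 12, 6, 4, 1]; 5 cycles in total.
Σ(ℓ_i−1) = 35−5 = 30; sign = (−1)^30 = +1.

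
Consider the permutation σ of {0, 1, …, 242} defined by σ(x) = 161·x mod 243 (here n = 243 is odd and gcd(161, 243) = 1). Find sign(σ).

-1

Trace 161: π^k(161) = [161, 163, 242, 82, 80, 1] for k=0..5.
Decompose π into cycles: lengths [6, 6, 6, 6, 6, 6, 6, 6, 6, 6, 6, 6, 6, 6, 6, 6, 6, 6, 6, 6, 6, 6, 6, 6, 6, 6, 6, 2, 2, 2, 2, 2, 2, 2, 2, 2, 2, 2, 2, 2, 2, 2, 2, 2, 2, 2, 2, 2, 2, 2, 2, 2, 2, 2, 2, 2, 2, 2, 2, 2, 2, 2, 2, 2, 2, 2, 2, 1] (68 cycles, including the fixed point 0).
243 − 68 = 175 transpositions; sign(π) = (−1)^175 = -1.
(161|243)_J = -1 (Zolotarev's lemma cross-check).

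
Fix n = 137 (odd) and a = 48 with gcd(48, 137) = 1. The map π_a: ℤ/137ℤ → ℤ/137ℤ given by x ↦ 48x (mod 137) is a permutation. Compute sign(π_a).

Trace 31: π^k(31) = [31, 118, 47, 64, 58, 44, 57] for k=0..6.
Decompose π into cycles: lengths [136, 1] (2 cycles, including the fixed point 0).
sign(π) = (−1)^{n − #cycles} = (−1)^{137−2} = (−1)^135 = -1.
(48|137)_J = -1 (Zolotarev's lemma cross-check).

-1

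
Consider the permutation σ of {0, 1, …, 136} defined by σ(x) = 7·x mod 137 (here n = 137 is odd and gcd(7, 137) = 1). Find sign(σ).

Orbit of 76 under x↦7x: [76, 121, 25, 38, 129, 81, 19]… (length divides ord_137(7)).
π_7 has 3 disjoint cycles with lengths [68, 68, 1] on {0,…,136}.
Σ(ℓ_i−1) = 137−3 = 134; sign = (−1)^134 = +1.
(7|137)_J = +1 (Zolotarev's lemma cross-check).

+1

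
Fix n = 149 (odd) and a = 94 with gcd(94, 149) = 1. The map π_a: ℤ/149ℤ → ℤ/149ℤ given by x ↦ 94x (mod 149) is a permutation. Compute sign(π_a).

-1

Orbit of 90 under x↦94x: [90, 116, 27, 5, 23, 76, 141]… (length divides ord_149(94)).
Cycle lengths of π_94 on ℤ/149ℤ: [148, 1]; 2 cycles in total.
n − c = 149 − 2 = 147; sign = (−1)^147 = -1.
The Jacobi symbol (94|149) = -1 (Zolotarev) agrees.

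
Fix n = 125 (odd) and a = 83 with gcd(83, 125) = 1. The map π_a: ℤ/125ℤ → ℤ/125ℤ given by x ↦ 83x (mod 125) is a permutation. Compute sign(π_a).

-1

Trace 22: π^k(22) = [22, 76, 58, 64, 62, 21, 118] for k=0..6.
Cycle type of π: 100 + 20 + 4 + 1; total 4 cycles.
4 cycles on 125: each ℓ→(−1)^(ℓ−1), product (−1)^121 = -1.
Via Zolotarev, sign(π_{83}) = (83|125) = -1.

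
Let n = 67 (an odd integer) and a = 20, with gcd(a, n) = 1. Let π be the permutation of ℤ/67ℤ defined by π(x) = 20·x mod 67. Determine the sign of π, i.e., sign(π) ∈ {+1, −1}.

-1

Orbit of 10 under x↦20x: [10, 66, 47, 2, 40, 63, 54]… (length divides ord_67(20)).
Cycle lengths of π_20 on ℤ/67ℤ: [66, 1]; 2 cycles in total.
67 − 2 = 65 transpositions; sign(π) = (−1)^65 = -1.
(20|67)_J = -1 (Zolotarev's lemma cross-check).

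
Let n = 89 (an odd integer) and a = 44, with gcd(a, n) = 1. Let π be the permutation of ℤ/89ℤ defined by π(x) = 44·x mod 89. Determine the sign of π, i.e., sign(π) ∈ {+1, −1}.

Orbit of 45 under x↦44x: [45, 22, 78, 50, 64, 57, 16]… (length divides ord_89(44)).
Decompose π into cycles: lengths [22, 22, 22, 22, 1] (5 cycles, including the fixed point 0).
89 − 5 = 84 transpositions; sign(π) = (−1)^84 = +1.
The Jacobi symbol (44|89) = +1 (Zolotarev) agrees.

+1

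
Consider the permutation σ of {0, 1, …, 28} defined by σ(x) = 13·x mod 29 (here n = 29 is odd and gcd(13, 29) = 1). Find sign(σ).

+1

Trace 25: π^k(25) = [25, 6, 20, 28, 16, 5, 7] for k=0..6.
Decompose π into cycles: lengths [14, 14, 1] (3 cycles, including the fixed point 0).
29 − 3 = 26 transpositions; sign(π) = (−1)^26 = +1.
(13|29)_J = +1 (Zolotarev's lemma cross-check).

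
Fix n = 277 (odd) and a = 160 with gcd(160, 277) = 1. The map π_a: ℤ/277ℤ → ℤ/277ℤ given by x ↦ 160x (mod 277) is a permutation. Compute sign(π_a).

Trace 160: π^k(160) = [160, 116, 1] for k=0..2.
93 cycles of lengths [3, 3, 3, 3, 3, 3, 3, 3, 3, 3, 3, 3, 3, 3, 3, 3, 3, 3, 3, 3, 3, 3, 3, 3, 3, 3, 3, 3, 3, 3, 3, 3, 3, 3, 3, 3, 3, 3, 3, 3, 3, 3, 3, 3, 3, 3, 3, 3, 3, 3, 3, 3, 3, 3, 3, 3, 3, 3, 3, 3, 3, 3, 3, 3, 3, 3, 3, 3, 3, 3, 3, 3, 3, 3, 3, 3, 3, 3, 3, 3, 3, 3, 3, 3, 3, 3, 3, 3, 3, 3, 3, 3, 1].
93 cycles on 277: each ℓ→(−1)^(ℓ−1), product (−1)^184 = +1.

+1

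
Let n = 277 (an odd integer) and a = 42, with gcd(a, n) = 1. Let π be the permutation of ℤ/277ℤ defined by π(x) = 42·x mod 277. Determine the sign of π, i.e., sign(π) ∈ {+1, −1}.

-1

Orbit of 82 under x↦42x: [82, 120, 54, 52, 245, 41, 60]… (length divides ord_277(42)).
Decompose π into cycles: lengths [92, 92, 92, 1] (4 cycles, including the fixed point 0).
4 cycles on 277: each ℓ→(−1)^(ℓ−1), product (−1)^273 = -1.
(42|277)_J = -1 (Zolotarev's lemma cross-check).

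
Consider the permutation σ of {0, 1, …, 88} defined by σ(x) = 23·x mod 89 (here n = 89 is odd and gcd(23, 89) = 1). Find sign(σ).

-1

Trace 1: π^k(1) = [1, 23, 84, 63, 25, 41, 53] for k=0..6.
2 cycles of lengths [88, 1].
n − c = 89 − 2 = 87; sign = (−1)^87 = -1.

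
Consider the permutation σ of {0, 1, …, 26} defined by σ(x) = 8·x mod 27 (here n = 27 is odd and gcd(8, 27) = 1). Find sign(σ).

Start at x=10: 10 → 26 → 19 → 17 → 1 → 8 → 10 (one orbit).
8 cycles of lengths [6, 6, 6, 2, 2, 2, 2, 1].
8 cycles on 27: each ℓ→(−1)^(ℓ−1), product (−1)^19 = -1.

-1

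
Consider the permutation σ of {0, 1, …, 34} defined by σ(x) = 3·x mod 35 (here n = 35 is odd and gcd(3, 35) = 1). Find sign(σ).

Start at x=12: 12 → 1 → 3 → 9 → 27 → 11 → 33 → … (one orbit).
5 cycles of lengths [12, 12, 6, 4, 1].
35 − 5 = 30 transpositions; sign(π) = (−1)^30 = +1.
(3|35)_J = +1 (Zolotarev's lemma cross-check).

+1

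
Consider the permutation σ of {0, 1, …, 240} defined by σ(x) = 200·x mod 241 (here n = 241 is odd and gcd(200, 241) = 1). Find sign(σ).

Orbit of 214 under x↦200x: [214, 143, 162, 106, 233, 87, 48]… (length divides ord_241(200)).
Cycle lengths of π_200 on ℤ/241ℤ: [40, 40, 40, 40, 40, 40, 1]; 7 cycles in total.
sign(π) = (−1)^{n − #cycles} = (−1)^{241−7} = (−1)^234 = +1.
The Jacobi symbol (200|241) = +1 (Zolotarev) agrees.

+1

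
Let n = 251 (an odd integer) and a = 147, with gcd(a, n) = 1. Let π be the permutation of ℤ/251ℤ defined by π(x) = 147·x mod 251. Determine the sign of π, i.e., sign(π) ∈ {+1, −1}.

+1

Orbit of 63 under x↦147x: [63, 225, 194, 155, 195, 51, 218]… (length divides ord_251(147)).
3 cycles of lengths [125, 125, 1].
n − c = 251 − 3 = 248; sign = (−1)^248 = +1.
Via Zolotarev, sign(π_{147}) = (147|251) = +1.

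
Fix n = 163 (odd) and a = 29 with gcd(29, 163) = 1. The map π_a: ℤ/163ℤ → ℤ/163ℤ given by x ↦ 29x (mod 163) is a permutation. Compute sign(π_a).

-1

Start at x=83: 83 → 125 → 39 → 153 → 36 → 66 → 121 → … (one orbit).
Cycle type of π: 162 + 1; total 2 cycles.
163 − 2 = 161 transpositions; sign(π) = (−1)^161 = -1.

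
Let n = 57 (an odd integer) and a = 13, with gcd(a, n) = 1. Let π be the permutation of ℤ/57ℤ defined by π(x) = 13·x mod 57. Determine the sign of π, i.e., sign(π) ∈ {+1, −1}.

Orbit of 43 under x↦13x: [43, 46, 28, 22, 1, 13, 55]… (length divides ord_57(13)).
Cycle type of π: 18×3 + 1×3; total 6 cycles.
57 − 6 = 51 transpositions; sign(π) = (−1)^51 = -1.
The Jacobi symbol (13|57) = -1 (Zolotarev) agrees.

-1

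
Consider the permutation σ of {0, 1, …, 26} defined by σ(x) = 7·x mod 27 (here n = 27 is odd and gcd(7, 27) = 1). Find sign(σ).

+1

Trace 16: π^k(16) = [16, 4, 1, 7, 22, 19, 25] for k=0..6.
π_7 has 7 disjoint cycles with lengths [9, 9, 3, 3, 1, 1, 1] on {0,…,26}.
With 7 cycles on 27 points, sign = (−1)^{27−7} = +1.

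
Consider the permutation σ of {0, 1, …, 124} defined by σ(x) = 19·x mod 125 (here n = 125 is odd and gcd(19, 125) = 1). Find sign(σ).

Trace 39: π^k(39) = [39, 116, 79, 1, 19, 111, 109] for k=0..6.
Cycle type of π: 50×2 + 10×2 + 2×2 + 1; total 7 cycles.
Σ(ℓ_i−1) = 125−7 = 118; sign = (−1)^118 = +1.
Check: (19/125) = +1 by Zolotarev.

+1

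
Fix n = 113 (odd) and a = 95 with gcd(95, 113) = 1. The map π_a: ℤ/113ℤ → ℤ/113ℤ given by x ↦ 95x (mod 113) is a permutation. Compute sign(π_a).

Orbit of 18 under x↦95x: [18, 15, 69, 1, 95, 98, 44]… (length divides ord_113(95)).
Cycle type of π: 8×14 + 1; total 15 cycles.
15 cycles on 113: each ℓ→(−1)^(ℓ−1), product (−1)^98 = +1.

+1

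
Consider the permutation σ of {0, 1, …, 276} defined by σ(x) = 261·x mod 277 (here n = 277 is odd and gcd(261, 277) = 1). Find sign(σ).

+1

Trace 203: π^k(203) = [203, 76, 169, 66, 52, 276, 16] for k=0..6.
Cycle type of π: 46×6 + 1; total 7 cycles.
n − c = 277 − 7 = 270; sign = (−1)^270 = +1.
The Jacobi symbol (261|277) = +1 (Zolotarev) agrees.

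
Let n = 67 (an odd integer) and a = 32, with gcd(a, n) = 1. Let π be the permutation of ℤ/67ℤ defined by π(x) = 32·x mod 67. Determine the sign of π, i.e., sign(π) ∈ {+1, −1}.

Start at x=11: 11 → 17 → 8 → 55 → 18 → 40 → 7 → … (one orbit).
Cycle lengths of π_32 on ℤ/67ℤ: [66, 1]; 2 cycles in total.
sign(π) = (−1)^{n − #cycles} = (−1)^{67−2} = (−1)^65 = -1.
Check: (32/67) = -1 by Zolotarev.

-1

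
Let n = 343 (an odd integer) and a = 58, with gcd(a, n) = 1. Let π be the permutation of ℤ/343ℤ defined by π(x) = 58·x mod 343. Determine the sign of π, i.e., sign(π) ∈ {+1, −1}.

Orbit of 1 under x↦58x: [1, 58, 277, 288, 240, 200, 281]… (length divides ord_343(58)).
Decompose π into cycles: lengths [147, 147, 21, 21, 3, 3, 1] (7 cycles, including the fixed point 0).
sign(π) = (−1)^{n − #cycles} = (−1)^{343−7} = (−1)^336 = +1.

+1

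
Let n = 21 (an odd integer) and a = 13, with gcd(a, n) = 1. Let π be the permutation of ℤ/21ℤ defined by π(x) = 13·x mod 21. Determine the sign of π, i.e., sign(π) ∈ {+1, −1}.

Orbit of 13 under x↦13x: [13, 1]… (length divides ord_21(13)).
The orbit structure of x ↦ 13x mod 21: 12 orbits of sizes [2, 2, 2, 2, 2, 2, 2, 2, 2, 1, 1, 1].
With 12 cycles on 21 points, sign = (−1)^{21−12} = -1.
Zolotarev: (13|21) = -1, matching the cycle-count sign.

-1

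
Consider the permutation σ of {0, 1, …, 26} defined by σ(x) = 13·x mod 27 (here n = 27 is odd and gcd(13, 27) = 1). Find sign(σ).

Trace 25: π^k(25) = [25, 1, 13, 7, 10, 22, 16] for k=0..6.
The orbit structure of x ↦ 13x mod 27: 7 orbits of sizes [9, 9, 3, 3, 1, 1, 1].
n − c = 27 − 7 = 20; sign = (−1)^20 = +1.
Via Zolotarev, sign(π_{13}) = (13|27) = +1.

+1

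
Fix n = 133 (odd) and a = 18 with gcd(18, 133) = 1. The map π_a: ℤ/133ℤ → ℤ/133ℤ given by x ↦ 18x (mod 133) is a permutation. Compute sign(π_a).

Trace 58: π^k(58) = [58, 113, 39, 37, 1, 18] for k=0..5.
30 cycles of lengths [6, 6, 6, 6, 6, 6, 6, 6, 6, 6, 6, 6, 6, 6, 6, 6, 6, 6, 3, 3, 2, 2, 2, 2, 2, 2, 2, 2, 2, 1].
sign(π) = (−1)^{n − #cycles} = (−1)^{133−30} = (−1)^103 = -1.
(18|133)_J = -1 (Zolotarev's lemma cross-check).

-1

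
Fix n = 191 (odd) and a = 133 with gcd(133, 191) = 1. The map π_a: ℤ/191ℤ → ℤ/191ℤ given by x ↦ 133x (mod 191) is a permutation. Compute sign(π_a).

+1

Orbit of 24 under x↦133x: [24, 136, 134, 59, 16, 27, 153]… (length divides ord_191(133)).
Cycle type of π: 95×2 + 1; total 3 cycles.
sign(π) = (−1)^{n − #cycles} = (−1)^{191−3} = (−1)^188 = +1.
Check: (133/191) = +1 by Zolotarev.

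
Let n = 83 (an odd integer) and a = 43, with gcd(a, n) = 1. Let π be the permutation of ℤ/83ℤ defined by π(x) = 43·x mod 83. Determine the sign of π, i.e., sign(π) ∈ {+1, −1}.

Trace 69: π^k(69) = [69, 62, 10, 15, 64, 13, 61] for k=0..6.
Cycle type of π: 82 + 1; total 2 cycles.
Σ(ℓ_i−1) = 83−2 = 81; sign = (−1)^81 = -1.
Check: (43/83) = -1 by Zolotarev.

-1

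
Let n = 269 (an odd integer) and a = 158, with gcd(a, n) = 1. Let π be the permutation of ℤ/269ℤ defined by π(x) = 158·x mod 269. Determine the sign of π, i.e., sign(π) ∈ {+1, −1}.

Start at x=100: 100 → 198 → 80 → 266 → 64 → 159 → 105 → … (one orbit).
Decompose π into cycles: lengths [268, 1] (2 cycles, including the fixed point 0).
n − c = 269 − 2 = 267; sign = (−1)^267 = -1.
Zolotarev: (158|269) = -1, matching the cycle-count sign.

-1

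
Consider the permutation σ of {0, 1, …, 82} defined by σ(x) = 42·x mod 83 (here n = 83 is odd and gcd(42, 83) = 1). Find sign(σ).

Start at x=13: 13 → 48 → 24 → 12 → 6 → 3 → 43 → … (one orbit).
Cycle type of π: 82 + 1; total 2 cycles.
sign(π) = (−1)^{n − #cycles} = (−1)^{83−2} = (−1)^81 = -1.
Zolotarev: (42|83) = -1, matching the cycle-count sign.

-1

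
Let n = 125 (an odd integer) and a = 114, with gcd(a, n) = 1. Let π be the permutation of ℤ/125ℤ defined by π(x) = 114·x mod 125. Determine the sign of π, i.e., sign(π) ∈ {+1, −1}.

Start at x=81: 81 → 109 → 51 → 64 → 46 → 119 → 66 → … (one orbit).
π_114 has 7 disjoint cycles with lengths [50, 50, 10, 10, 2, 2, 1] on {0,…,124}.
125 − 7 = 118 transpositions; sign(π) = (−1)^118 = +1.
Via Zolotarev, sign(π_{114}) = (114|125) = +1.

+1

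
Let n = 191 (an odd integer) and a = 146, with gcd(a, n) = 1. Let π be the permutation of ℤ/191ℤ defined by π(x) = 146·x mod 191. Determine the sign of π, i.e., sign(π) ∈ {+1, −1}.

Start at x=104: 104 → 95 → 118 → 38 → 9 → 168 → 80 → … (one orbit).
π_146 has 2 disjoint cycles with lengths [190, 1] on {0,…,190}.
With 2 cycles on 191 points, sign = (−1)^{191−2} = -1.

-1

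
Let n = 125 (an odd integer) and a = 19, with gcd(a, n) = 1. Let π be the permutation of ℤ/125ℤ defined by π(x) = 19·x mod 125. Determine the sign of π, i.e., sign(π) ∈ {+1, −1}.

+1

Trace 11: π^k(11) = [11, 84, 96, 74, 31, 89, 66] for k=0..6.
7 cycles of lengths [50, 50, 10, 10, 2, 2, 1].
Σ(ℓ_i−1) = 125−7 = 118; sign = (−1)^118 = +1.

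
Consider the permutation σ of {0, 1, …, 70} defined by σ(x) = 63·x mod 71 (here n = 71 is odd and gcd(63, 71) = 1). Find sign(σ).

Orbit of 50 under x↦63x: [50, 26, 5, 31, 36, 67, 32]… (length divides ord_71(63)).
Cycle type of π: 70 + 1; total 2 cycles.
With 2 cycles on 71 points, sign = (−1)^{71−2} = -1.

-1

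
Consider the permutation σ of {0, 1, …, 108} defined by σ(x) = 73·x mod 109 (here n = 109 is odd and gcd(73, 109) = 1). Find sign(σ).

Trace 97: π^k(97) = [97, 105, 35, 48, 16, 78, 26] for k=0..6.
5 cycles of lengths [27, 27, 27, 27, 1].
With 5 cycles on 109 points, sign = (−1)^{109−5} = +1.
Via Zolotarev, sign(π_{73}) = (73|109) = +1.

+1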